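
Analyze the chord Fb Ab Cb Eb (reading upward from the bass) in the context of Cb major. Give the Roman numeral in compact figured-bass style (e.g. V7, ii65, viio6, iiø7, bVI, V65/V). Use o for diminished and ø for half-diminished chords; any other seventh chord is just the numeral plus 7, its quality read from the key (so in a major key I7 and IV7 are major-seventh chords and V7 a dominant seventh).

IV7

Stacked in thirds the chord is Fb-Ab-Cb-Eb: a major seventh chord on Fb.
Fb is scale degree 4 in Cb major, and a major seventh chord on that degree is written IV7.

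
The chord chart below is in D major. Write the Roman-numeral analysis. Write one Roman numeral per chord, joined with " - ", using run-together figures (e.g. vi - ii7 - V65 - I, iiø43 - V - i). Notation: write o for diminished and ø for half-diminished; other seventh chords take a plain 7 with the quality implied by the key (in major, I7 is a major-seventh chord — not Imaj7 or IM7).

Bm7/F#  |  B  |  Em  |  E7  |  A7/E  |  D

Bm7/F#: root B is the submediant; minor seventh chord there is vi43.
B: chromatic; B is V of ii, so V/ii.
Em: root E is the supertonic; minor triad there is ii.
E7 is the secondary dominant of V (dominant seventh chord on E): V7/V.
A7/E: root A is the dominant; dominant seventh chord there is V43.
D has root D, degree 1 in D major, so I.

vi43 - V/ii - ii - V7/V - V43 - I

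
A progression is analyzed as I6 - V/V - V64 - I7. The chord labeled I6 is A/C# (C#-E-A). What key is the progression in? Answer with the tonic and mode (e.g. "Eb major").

The anchor chord is a major triad on A, labeled I6.
If A is scale degree 1 and the mode makes that degree carry a major triad, the tonic is A and the mode is major.

A major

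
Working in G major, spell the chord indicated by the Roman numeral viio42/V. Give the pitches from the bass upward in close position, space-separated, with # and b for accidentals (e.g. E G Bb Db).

The slash marks an applied leading-tone chord: viio of V. In G major, V is D, so the leading tone to it is C#, a half step below.
Building a fully diminished seventh chord on C# gives C#-E-G-Bb.
With the 42 figure the chord is in third inversion; from the bass Bb upward in close position it reads Bb-C#-E-G.

Bb C# E G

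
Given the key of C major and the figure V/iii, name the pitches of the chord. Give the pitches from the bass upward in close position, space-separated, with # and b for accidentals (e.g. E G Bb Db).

B D# F#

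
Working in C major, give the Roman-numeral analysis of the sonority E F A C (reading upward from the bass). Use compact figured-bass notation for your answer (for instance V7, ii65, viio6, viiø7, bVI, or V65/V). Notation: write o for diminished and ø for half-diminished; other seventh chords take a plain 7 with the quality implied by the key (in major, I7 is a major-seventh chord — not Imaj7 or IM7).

IV42

Stacked in thirds the chord is F-A-C-E: a major seventh chord on F.
F is scale degree 4 in C major, and a major seventh chord on that degree is written IV7.
With E in the bass the chord is in third inversion, so the figured bass is 42.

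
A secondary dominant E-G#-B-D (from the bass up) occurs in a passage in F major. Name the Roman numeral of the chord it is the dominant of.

The chord is a dominant seventh chord on E.
A dominant resolves down a perfect fifth: E → A. In F major, A is scale degree 3, i.e. iii.

iii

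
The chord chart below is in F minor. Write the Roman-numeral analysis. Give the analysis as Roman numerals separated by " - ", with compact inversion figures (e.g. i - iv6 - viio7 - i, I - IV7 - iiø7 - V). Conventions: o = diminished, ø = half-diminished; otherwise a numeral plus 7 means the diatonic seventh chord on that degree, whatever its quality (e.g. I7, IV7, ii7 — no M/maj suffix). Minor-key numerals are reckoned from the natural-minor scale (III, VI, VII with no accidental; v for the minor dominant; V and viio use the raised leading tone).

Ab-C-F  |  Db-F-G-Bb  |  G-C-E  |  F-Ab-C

i6 - iiø43 - V64 - i

Ab-C-F: minor triad on F = scale degree 1 → i6.
Db-F-G-Bb: root G is the supertonic; half-diminished seventh chord there is iiø43.
G-C-E has root C, degree 5 in F minor, so V64.
F-Ab-C: root F is the tonic; minor triad there is i.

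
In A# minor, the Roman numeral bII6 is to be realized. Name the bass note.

D#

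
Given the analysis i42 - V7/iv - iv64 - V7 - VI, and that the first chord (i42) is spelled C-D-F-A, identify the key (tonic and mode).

D minor

The chord Dm7/C is a minor seventh chord rooted on D; its label is i42.
If D is scale degree 1 and the mode makes that degree carry a minor seventh chord, the tonic is D and the mode is minor.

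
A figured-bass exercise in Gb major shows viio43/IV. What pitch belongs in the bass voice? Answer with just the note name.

The applied chord viio43/IV is rooted on Bb: Bb-Db-Fb-Abb.
The figure 43 means second inversion — the fifth is in the bass.

Fb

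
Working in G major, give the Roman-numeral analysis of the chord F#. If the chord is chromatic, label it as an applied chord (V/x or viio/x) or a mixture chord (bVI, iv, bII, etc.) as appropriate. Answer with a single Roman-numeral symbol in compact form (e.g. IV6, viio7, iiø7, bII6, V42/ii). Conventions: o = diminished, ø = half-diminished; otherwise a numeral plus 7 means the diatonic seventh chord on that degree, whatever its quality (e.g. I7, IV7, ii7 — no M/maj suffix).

V/iii

The pitches F#-A#-C# form a major triad rooted on F#.
F# is not a diatonic chord root with this quality in G major, but it lies a perfect fifth above B (iii), so the chord functions as an applied dominant of iii.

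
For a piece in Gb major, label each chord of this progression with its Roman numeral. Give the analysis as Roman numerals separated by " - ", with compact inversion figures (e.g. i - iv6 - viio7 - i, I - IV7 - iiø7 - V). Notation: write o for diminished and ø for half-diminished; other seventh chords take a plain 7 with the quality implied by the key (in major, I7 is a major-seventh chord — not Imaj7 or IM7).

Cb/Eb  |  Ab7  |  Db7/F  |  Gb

Cb/Eb: root Cb is the subdominant; major triad there is IV6.
Ab7: chromatic; Ab is V of V, so V7/V.
Db7/F: dominant seventh chord on Db = scale degree 5 → V65.
Gb has root Gb, degree 1 in Gb major, so I.

IV6 - V7/V - V65 - I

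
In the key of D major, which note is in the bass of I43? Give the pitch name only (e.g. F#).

I in D major has root D; the chord is D-F#-A-C#.
The figure 43 means second inversion — the fifth is in the bass.

A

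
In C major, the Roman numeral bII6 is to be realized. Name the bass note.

bII in C major has root Db; the chord is Db-F-Ab.
The figure 6 means first inversion — the third is in the bass.

F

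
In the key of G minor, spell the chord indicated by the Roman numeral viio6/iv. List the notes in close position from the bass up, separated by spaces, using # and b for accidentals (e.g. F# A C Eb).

D F B

The slash marks an applied leading-tone chord: viio of iv. In G minor, iv is C, so the leading tone to it is B, a half step below.
Building a diminished triad on B gives B-D-F.
With the 6 figure the chord is in first inversion; from the bass D upward in close position it reads D-F-B.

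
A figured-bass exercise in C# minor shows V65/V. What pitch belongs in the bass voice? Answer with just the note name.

The applied chord V65/V is rooted on D#: D#-F##-A#-C#.
The figure 65 means first inversion — the third is in the bass.

F##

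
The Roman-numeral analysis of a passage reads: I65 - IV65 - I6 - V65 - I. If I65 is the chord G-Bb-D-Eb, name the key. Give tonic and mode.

The chord Ebmaj7/G is a major seventh chord rooted on Eb; its label is I65.
If Eb is scale degree 1 and the mode makes that degree carry a major seventh chord, the tonic is Eb and the mode is major.

Eb major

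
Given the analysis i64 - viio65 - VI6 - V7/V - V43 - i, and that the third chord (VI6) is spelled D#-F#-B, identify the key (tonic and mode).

D# minor

The chord B/D# is a major triad rooted on B; its label is VI6.
VI6 on B implies B is the submediant; that puts the tonic at D#, and the uppercase numeral fits minor mode.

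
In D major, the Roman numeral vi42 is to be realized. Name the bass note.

A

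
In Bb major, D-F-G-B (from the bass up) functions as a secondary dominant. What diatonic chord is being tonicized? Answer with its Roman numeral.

ii

The chord is a dominant seventh chord on G.
A dominant resolves down a perfect fifth: G → C. In Bb major, C is scale degree 2, i.e. ii.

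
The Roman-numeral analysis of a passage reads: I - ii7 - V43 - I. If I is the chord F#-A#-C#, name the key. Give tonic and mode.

F# major

The anchor chord is a major triad on F#, labeled I.
If F# is scale degree 1 and the mode makes that degree carry a major triad, the tonic is F# and the mode is major.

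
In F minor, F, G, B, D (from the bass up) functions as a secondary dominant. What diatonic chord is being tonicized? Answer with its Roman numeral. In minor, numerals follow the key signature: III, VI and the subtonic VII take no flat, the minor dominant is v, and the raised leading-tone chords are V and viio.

V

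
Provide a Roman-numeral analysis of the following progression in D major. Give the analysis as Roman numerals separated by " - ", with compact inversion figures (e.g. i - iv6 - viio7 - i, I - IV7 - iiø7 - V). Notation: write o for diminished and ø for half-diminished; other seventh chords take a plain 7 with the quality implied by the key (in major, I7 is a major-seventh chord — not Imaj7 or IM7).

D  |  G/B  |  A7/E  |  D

D has root D, degree 1 in D major, so I.
G/B has root G, degree 4 in D major, so IV6.
A7/E has root A, degree 5 in D major, so V43.
D: major triad on D = scale degree 1 → I.

I - IV6 - V43 - I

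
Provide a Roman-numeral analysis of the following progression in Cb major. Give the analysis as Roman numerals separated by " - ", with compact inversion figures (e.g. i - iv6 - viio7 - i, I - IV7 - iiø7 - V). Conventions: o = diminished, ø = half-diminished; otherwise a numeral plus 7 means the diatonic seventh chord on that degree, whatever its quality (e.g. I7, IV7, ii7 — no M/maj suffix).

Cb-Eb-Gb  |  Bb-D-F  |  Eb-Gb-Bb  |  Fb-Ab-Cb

Cb-Eb-Gb: root Cb is the tonic; major triad there is I.
Bb-D-F: a major triad on Bb, the applied dominant of iii → V/iii.
Eb-Gb-Bb: minor triad on Eb = scale degree 3 → iii.
Fb-Ab-Cb: root Fb is the subdominant; major triad there is IV.

I - V/iii - iii - IV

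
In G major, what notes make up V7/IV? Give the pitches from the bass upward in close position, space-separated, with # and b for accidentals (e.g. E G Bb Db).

G B D F

The slash means an applied dominant: we want the dominant of IV. In G major, IV is C major, and its dominant is built on G.
Building a dominant seventh chord on G gives G-B-D-F.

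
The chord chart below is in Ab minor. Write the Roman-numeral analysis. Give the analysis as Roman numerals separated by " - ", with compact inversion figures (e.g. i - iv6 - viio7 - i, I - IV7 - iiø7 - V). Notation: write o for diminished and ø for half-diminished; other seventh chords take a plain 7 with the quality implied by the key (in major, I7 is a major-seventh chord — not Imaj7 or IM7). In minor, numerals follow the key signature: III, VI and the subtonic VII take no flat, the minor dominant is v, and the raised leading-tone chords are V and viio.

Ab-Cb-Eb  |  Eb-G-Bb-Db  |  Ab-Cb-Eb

i - V7 - i

Ab-Cb-Eb: root Ab is the tonic; minor triad there is i.
Eb-G-Bb-Db has root Eb, degree 5 in Ab minor, so V7.
Ab-Cb-Eb: minor triad on Ab = scale degree 1 → i.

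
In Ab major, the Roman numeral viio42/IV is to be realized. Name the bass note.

Bbb

The applied chord viio42/IV is rooted on C: C-Eb-Gb-Bbb.
The figure 42 means third inversion — the seventh is in the bass.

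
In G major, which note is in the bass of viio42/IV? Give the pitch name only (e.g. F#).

Ab

The applied chord viio42/IV is rooted on B: B-D-F-Ab.
The figure 42 means third inversion — the seventh is in the bass.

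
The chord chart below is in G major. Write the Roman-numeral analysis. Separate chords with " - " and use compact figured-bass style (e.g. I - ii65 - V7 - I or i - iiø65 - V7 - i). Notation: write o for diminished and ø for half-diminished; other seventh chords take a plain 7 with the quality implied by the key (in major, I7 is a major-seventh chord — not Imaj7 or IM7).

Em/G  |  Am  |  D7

vi6 - ii - V7

Em/G: root E is the submediant; minor triad there is vi6.
Am: root A is the supertonic; minor triad there is ii.
D7: root D is the dominant; dominant seventh chord there is V7.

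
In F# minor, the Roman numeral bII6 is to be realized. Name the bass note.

bII in F# minor has root G; the chord is G-B-D.
The figure 6 means first inversion — the third is in the bass.

B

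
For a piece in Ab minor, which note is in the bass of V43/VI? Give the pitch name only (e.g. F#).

Gb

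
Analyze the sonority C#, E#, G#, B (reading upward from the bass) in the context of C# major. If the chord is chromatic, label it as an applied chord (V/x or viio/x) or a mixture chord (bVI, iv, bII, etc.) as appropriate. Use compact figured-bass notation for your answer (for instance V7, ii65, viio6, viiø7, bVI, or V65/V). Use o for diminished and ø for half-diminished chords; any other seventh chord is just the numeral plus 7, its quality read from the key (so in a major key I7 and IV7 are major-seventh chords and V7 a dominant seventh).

V7/IV

The pitches C#-E#-G#-B form a dominant seventh chord rooted on C#.
C# is not a diatonic chord root with this quality in C# major, but it lies a perfect fifth above F# (IV), so the chord functions as an applied dominant of IV.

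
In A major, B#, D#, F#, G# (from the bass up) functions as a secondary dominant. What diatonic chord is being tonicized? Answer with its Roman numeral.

The chord is a dominant seventh chord on G#.
A dominant resolves down a perfect fifth: G# → C#. In A major, C# is scale degree 3, i.e. iii.

iii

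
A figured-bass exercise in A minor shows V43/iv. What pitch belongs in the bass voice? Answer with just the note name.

E

The applied chord V43/iv is rooted on A: A-C#-E-G.
The figure 43 means second inversion — the fifth is in the bass.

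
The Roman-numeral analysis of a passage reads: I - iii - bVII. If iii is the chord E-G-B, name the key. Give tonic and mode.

The chord Em is a minor triad rooted on E; its label is iii.
iii on E implies E is the mediant; that puts the tonic at C, and the lowercase numeral fits major mode.

C major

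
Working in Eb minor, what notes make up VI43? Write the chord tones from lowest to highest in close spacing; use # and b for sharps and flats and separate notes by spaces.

In Eb minor, scale degree 6 is Cb, and the diatonic chord built there is a major seventh chord.
Stacking thirds from Cb gives Cb-Eb-Gb-Bb.
The figured bass 43 indicates second inversion, placing the fifth (Gb) in the bass: Gb-Bb-Cb-Eb.

Gb Bb Cb Eb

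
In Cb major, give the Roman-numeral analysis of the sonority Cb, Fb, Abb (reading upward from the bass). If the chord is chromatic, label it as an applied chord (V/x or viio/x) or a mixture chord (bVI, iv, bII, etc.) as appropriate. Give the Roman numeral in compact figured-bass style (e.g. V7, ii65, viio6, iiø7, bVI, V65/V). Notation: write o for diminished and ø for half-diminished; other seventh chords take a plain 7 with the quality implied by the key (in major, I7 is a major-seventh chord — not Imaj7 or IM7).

iv64

The pitches Fb-Abb-Cb form a minor triad rooted on Fb.
Fb is the fourth degree of Cb major. This is the minor subdominant, borrowed from the parallel minor.
With Cb in the bass the chord is in second inversion, so the figured bass is 64.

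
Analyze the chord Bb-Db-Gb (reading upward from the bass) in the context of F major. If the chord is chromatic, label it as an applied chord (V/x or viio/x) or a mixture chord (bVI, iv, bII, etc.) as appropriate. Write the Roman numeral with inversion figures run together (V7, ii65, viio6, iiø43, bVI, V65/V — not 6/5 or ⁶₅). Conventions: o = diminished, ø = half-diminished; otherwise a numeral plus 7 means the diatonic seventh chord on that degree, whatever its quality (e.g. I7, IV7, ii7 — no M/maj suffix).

bII6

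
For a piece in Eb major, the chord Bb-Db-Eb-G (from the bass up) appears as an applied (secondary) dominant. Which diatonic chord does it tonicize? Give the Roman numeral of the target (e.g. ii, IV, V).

IV

The chord is a dominant seventh chord on Eb.
A dominant resolves down a perfect fifth: Eb → Ab. In Eb major, Ab is scale degree 4, i.e. IV.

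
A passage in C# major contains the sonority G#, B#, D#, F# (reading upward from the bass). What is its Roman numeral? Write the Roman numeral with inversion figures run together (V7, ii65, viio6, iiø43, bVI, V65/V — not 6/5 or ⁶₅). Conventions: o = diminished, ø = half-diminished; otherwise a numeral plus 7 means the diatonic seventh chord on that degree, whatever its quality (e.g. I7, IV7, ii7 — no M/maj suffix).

Stacked in thirds the chord is G#-B#-D#-F#: a dominant seventh chord on G#.
G# is scale degree 5 in C# major, and a dominant seventh chord on that degree is written V7.

V7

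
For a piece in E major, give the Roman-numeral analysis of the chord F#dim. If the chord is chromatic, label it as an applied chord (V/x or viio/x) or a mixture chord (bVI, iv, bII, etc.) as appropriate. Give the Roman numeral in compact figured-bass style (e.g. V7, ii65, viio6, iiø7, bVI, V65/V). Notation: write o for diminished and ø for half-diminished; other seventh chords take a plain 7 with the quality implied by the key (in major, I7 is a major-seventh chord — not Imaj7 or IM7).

iio

Stacked in thirds the chord is F#-A-C: a diminished triad on F#.
F# is the second degree of E major. This is the diminished supertonic triad, borrowed from the parallel minor.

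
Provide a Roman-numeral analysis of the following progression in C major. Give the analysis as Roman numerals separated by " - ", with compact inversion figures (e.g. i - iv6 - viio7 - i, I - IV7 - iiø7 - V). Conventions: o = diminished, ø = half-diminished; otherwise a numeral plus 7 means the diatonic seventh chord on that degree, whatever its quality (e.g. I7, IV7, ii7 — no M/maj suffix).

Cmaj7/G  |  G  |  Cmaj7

I43 - V - I7

Cmaj7/G: major seventh chord on C = scale degree 1 → I43.
G: major triad on G = scale degree 5 → V.
Cmaj7: major seventh chord on C = scale degree 1 → I7.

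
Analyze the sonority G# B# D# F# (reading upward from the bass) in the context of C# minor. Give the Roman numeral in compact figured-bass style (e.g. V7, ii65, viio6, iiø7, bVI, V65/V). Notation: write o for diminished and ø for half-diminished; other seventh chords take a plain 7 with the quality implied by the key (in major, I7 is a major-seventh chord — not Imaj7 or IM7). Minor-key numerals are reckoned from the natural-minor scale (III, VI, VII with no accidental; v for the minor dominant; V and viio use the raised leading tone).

Stacked in thirds the chord is G#-B#-D#-F#: a dominant seventh chord on G#.
G# is scale degree 5 in C# minor, and a dominant seventh chord on that degree is written V7.

V7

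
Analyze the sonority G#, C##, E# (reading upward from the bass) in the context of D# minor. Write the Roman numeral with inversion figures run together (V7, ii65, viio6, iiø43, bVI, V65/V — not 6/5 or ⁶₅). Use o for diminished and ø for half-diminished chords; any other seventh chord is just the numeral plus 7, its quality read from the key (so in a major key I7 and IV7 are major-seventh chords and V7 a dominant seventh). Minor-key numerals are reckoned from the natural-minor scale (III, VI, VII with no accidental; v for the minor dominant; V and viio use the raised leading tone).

viio64

Stacked in thirds the chord is C##-E#-G#: a diminished triad on C##.
In D# minor, C## is the leading tone; the diatonic diminished triad there is viio.
With G# in the bass the chord is in second inversion, so the figured bass is 64.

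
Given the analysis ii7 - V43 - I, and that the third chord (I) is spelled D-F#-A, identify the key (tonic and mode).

D major

The anchor chord is a major triad on D, labeled I.
If D is scale degree 1 and the mode makes that degree carry a major triad, the tonic is D and the mode is major.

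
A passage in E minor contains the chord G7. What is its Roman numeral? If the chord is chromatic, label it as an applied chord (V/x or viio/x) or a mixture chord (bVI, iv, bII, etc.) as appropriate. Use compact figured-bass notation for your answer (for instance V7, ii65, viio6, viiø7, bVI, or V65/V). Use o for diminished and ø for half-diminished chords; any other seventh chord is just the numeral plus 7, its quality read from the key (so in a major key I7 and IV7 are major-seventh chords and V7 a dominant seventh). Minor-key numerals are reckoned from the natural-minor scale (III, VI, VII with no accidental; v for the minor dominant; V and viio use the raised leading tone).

V7/VI

The pitches G-B-D-F form a dominant seventh chord rooted on G.
G is not a diatonic chord root with this quality in E minor, but it lies a perfect fifth above C (VI), so the chord functions as an applied dominant of VI.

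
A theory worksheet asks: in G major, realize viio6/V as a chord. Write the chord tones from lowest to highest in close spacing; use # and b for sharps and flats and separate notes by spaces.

E G C#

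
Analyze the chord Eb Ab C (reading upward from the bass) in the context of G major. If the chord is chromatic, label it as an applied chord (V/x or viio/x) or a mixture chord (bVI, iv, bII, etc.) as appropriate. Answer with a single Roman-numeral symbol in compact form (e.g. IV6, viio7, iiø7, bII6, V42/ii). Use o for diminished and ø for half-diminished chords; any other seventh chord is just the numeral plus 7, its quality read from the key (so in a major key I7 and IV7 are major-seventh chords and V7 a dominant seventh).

bII64

The pitches Ab-C-Eb form a major triad rooted on Ab.
Ab is the lowered second degree of G major (diatonic 2 would be A). This is the Neapolitan chord — a major triad on the lowered second degree.
With Eb in the bass the chord is in second inversion, so the figured bass is 64.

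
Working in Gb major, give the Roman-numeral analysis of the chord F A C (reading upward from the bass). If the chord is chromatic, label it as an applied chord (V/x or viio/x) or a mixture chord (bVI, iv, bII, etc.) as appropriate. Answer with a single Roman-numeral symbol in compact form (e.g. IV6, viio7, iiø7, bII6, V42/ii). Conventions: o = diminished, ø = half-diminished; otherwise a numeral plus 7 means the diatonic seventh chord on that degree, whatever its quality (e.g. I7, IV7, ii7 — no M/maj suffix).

V/iii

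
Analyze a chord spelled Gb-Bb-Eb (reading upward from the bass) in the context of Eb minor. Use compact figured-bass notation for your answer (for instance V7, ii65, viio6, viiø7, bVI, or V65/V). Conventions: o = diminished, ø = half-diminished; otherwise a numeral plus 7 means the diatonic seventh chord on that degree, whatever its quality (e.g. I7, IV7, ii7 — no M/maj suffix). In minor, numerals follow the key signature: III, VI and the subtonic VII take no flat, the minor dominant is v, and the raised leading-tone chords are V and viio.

i6

The pitches Eb-Gb-Bb form a minor triad rooted on Eb.
Eb is scale degree 1 in Eb minor, and a minor triad on that degree is written i.
With Gb in the bass the chord is in first inversion, so the figured bass is 6.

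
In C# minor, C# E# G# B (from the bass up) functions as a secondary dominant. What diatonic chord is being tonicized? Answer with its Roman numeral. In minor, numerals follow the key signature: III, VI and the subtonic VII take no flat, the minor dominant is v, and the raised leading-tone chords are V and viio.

The chord is a dominant seventh chord on C#.
A dominant resolves down a perfect fifth: C# → F#. In C# minor, F# is scale degree 4, i.e. iv.

iv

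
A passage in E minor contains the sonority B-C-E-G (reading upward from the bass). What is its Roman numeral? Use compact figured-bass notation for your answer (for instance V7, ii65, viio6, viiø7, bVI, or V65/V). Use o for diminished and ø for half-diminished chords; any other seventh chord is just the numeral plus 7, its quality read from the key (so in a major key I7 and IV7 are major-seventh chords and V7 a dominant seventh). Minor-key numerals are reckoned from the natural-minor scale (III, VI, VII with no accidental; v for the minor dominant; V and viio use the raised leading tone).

VI42

Stacked in thirds the chord is C-E-G-B: a major seventh chord on C.
In E minor, C is the submediant; the diatonic major seventh chord there is VI7.
With B in the bass the chord is in third inversion, so the figured bass is 42.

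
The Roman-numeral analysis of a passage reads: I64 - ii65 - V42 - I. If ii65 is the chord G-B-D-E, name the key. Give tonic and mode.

ii65 is given as G-B-D-E — a minor seventh chord with root E.
Counting down one scale step from E places the tonic on D; a minor seventh chord on degree 2 is diatonic only in major.

D major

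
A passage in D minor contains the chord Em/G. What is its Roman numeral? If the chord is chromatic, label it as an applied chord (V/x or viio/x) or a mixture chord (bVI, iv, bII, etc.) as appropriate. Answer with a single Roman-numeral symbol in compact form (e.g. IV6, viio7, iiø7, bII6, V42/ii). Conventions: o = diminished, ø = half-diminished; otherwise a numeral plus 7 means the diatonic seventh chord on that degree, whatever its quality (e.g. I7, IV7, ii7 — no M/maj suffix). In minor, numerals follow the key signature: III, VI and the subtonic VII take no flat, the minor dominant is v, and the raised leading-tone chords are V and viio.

ii6

The pitches E-G-B form a minor triad rooted on E.
E is the second degree of D minor. This is the minor supertonic, borrowed from the parallel major (the Dorian ii).
With G in the bass the chord is in first inversion, so the figured bass is 6.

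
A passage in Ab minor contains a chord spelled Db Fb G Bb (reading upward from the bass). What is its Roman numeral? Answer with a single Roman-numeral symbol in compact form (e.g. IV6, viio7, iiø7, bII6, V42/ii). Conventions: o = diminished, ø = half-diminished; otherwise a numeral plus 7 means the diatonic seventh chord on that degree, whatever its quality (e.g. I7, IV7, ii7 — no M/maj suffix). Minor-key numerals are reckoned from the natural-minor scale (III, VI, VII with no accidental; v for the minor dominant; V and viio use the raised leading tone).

viio43

The pitches G-Bb-Db-Fb form a fully diminished seventh chord rooted on G.
In Ab minor, G is the leading tone; the diatonic fully diminished seventh chord there is viio7.
With Db in the bass the chord is in second inversion, so the figured bass is 43.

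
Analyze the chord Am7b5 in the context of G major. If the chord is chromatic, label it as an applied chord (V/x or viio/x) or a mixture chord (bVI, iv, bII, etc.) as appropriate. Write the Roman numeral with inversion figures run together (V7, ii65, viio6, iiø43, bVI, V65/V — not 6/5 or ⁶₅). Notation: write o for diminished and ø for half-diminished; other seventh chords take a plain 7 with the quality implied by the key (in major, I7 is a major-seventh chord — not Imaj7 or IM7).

iiø7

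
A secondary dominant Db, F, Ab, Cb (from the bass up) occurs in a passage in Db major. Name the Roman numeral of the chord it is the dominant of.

IV

The chord is a dominant seventh chord on Db.
A dominant resolves down a perfect fifth: Db → Gb. In Db major, Gb is scale degree 4, i.e. IV.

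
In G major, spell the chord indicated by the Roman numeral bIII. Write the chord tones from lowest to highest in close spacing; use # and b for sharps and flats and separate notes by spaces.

Scale degree 3 in G major is B; lowering it a half step gives Bb. bIII is a major triad on the lowered third degree, borrowed from the parallel minor.
So the chord is Bb-D-F.

Bb D F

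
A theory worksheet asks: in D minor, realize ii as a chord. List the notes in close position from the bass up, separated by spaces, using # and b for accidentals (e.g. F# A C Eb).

Scale degree 2 in D minor is E; here the chord built on it is altered to a minor triad. ii is the minor supertonic, borrowed from the parallel major (the Dorian ii).
So the chord is E-G-B, a minor triad.

E G B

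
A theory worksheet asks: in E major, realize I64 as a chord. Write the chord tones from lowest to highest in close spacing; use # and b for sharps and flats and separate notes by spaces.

B E G#

The numeral's case and figure indicate a major triad. In E major its root, the first degree, is E.
Stacking thirds from E gives E-G#-B.
With the 64 figure the chord is in second inversion; from the bass B upward in close position it reads B-E-G#.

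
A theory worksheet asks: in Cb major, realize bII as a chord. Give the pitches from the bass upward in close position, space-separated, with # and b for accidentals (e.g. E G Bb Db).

bII is the Neapolitan chord — a major triad on the lowered second degree. In Cb major that root is Dbb.
So the chord is Dbb-Fb-Abb, a major triad.

Dbb Fb Abb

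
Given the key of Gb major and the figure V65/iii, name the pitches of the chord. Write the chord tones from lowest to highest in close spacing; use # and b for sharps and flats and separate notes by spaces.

A C Eb F

V65/iii is a secondary dominant — the dominant seventh of iii. iii in Gb major is Bb, so the applied chord's root is F, a perfect fifth above.
Building a dominant seventh chord on F gives F-A-C-Eb.
With the 65 figure the chord is in first inversion; from the bass A upward in close position it reads A-C-Eb-F.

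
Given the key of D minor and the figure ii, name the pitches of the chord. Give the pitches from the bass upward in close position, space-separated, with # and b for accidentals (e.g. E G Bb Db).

ii is the minor supertonic, borrowed from the parallel major (the Dorian ii). In D minor that root is E.
So the chord is E-G-B.

E G B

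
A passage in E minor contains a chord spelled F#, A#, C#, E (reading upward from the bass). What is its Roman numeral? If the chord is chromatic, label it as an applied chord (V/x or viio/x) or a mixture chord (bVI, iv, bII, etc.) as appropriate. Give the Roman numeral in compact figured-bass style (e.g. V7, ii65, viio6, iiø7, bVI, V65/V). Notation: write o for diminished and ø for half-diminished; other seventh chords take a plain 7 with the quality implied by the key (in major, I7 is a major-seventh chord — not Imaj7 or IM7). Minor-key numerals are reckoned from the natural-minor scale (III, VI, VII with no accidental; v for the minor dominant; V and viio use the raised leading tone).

V7/V

The pitches F#-A#-C#-E form a dominant seventh chord rooted on F#.
F# is not a diatonic chord root with this quality in E minor, but it lies a perfect fifth above B (V), so the chord functions as an applied dominant of V.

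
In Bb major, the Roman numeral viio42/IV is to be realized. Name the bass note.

Cb

The applied chord viio42/IV is rooted on D: D-F-Ab-Cb.
The figure 42 means third inversion — the seventh is in the bass.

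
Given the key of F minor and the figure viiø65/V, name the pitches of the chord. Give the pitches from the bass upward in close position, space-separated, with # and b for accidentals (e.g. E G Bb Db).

The slash marks an applied leading-tone chord: viio of V. In F minor, V is C, so the leading tone to it is B, a half step below.
Building a half-diminished seventh chord on B gives B-D-F-A.
The figured bass 65 indicates first inversion, placing the third (D) in the bass: D-F-A-B.

D F A B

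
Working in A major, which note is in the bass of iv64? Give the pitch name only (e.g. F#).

A

iv in A major has root D; the chord is D-F-A.
The figure 64 means second inversion — the fifth is in the bass.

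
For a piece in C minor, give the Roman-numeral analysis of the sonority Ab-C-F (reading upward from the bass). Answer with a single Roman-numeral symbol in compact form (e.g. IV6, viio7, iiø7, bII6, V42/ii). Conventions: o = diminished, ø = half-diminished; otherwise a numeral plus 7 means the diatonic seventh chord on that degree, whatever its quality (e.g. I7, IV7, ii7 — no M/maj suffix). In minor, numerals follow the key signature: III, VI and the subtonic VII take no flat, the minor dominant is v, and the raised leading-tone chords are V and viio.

Stacked in thirds the chord is F-Ab-C: a minor triad on F.
F is scale degree 4 in C minor, and a minor triad on that degree is written iv.
With Ab in the bass the chord is in first inversion, so the figured bass is 6.

iv6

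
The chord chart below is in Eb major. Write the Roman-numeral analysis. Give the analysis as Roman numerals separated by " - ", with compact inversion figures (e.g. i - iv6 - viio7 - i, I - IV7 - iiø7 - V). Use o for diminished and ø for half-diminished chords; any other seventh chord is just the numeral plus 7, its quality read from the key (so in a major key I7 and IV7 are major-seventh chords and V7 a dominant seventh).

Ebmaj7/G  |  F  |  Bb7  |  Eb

Ebmaj7/G: major seventh chord on Eb = scale degree 1 → I65.
F is the secondary dominant of V (major triad on F): V/V.
Bb7: root Bb is the dominant; dominant seventh chord there is V7.
Eb: major triad on Eb = scale degree 1 → I.

I65 - V/V - V7 - I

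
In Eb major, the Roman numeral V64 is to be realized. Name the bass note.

F

V in Eb major has root Bb; the chord is Bb-D-F.
The figure 64 means second inversion — the fifth is in the bass.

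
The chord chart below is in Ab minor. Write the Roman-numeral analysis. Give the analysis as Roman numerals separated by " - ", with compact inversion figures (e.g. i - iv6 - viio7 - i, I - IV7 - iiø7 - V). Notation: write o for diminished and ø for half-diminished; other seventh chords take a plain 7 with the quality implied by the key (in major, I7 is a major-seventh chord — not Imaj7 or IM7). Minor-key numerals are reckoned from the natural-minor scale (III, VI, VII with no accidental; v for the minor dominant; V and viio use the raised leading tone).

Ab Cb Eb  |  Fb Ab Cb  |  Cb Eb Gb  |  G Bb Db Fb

i - VI - III - viio7

Ab-Cb-Eb: root Ab is the tonic; minor triad there is i.
Fb-Ab-Cb: major triad on Fb = scale degree 6 → VI.
Cb-Eb-Gb has root Cb, degree 3 in Ab minor, so III.
G-Bb-Db-Fb: root G is the leading tone; fully diminished seventh chord there is viio7.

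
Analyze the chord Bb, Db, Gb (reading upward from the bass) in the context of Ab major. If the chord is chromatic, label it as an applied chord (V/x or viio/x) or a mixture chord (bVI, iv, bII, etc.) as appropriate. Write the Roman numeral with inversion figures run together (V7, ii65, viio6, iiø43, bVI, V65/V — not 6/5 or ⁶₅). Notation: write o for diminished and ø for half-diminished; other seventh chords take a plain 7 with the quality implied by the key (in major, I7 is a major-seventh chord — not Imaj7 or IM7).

bVII6

The pitches Gb-Bb-Db form a major triad rooted on Gb.
Gb is the lowered seventh degree of Ab major (diatonic 7 would be G). This is a major triad on the lowered seventh degree (the subtonic), borrowed from the parallel minor.
With Bb in the bass the chord is in first inversion, so the figured bass is 6.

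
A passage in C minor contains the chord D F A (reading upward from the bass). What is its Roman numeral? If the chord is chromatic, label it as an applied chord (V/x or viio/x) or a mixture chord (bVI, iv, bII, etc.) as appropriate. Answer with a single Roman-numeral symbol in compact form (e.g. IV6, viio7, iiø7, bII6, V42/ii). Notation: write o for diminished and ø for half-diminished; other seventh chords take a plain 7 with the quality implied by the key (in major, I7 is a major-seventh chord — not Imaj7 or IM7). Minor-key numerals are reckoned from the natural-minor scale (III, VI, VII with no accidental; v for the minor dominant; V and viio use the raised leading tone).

ii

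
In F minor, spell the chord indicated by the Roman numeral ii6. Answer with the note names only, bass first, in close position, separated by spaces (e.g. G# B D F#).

Scale degree 2 in F minor is G; here the chord built on it is altered to a minor triad. ii6 is the minor supertonic, borrowed from the parallel major (the Dorian ii).
So the chord is G-Bb-D.
The figured bass 6 indicates first inversion, placing the third (Bb) in the bass: Bb-D-G.

Bb D G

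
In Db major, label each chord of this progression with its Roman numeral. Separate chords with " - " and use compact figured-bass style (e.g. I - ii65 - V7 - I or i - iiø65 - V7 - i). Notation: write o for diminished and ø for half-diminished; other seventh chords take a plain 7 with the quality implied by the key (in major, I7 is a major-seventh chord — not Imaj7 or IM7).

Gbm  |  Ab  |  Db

Gbm is non-diatonic — iv, a mixture chord from Db minor.
Ab: root Ab is the dominant; major triad there is V.
Db has root Db, degree 1 in Db major, so I.

iv - V - I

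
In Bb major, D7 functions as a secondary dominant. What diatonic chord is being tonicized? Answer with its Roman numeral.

The chord is a dominant seventh chord on D.
A dominant resolves down a perfect fifth: D → G. In Bb major, G is scale degree 6, i.e. vi.

vi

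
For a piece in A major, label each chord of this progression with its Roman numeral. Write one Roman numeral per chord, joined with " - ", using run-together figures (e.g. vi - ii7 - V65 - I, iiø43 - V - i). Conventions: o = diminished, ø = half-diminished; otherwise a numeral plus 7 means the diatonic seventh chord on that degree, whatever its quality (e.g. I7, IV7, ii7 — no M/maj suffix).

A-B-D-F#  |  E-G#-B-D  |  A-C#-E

ii42 - V7 - I

A-B-D-F#: root B is the supertonic; minor seventh chord there is ii42.
E-G#-B-D: root E is the dominant; dominant seventh chord there is V7.
A-C#-E has root A, degree 1 in A major, so I.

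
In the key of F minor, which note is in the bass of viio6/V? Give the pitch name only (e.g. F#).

The applied chord viio6/V is rooted on B: B-D-F.
The figure 6 means first inversion — the third is in the bass.

D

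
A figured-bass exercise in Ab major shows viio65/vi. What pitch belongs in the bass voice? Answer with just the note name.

G

The applied chord viio65/vi is rooted on E: E-G-Bb-Db.
The figure 65 means first inversion — the third is in the bass.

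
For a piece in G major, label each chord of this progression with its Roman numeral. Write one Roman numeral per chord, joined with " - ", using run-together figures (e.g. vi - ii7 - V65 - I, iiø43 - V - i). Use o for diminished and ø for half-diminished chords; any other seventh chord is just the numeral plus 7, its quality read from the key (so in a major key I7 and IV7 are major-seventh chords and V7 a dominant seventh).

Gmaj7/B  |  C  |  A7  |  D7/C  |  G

I65 - IV - V7/V - V42 - I

Gmaj7/B has root G, degree 1 in G major, so I65.
C: major triad on C = scale degree 4 → IV.
A7: a dominant seventh chord on A, the applied dominant of V → V7/V.
D7/C: root D is the dominant; dominant seventh chord there is V42.
G: root G is the tonic; major triad there is I.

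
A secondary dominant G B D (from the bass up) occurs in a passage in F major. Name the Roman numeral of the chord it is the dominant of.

V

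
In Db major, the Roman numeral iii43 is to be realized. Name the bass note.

iii in Db major has root F; the chord is F-Ab-C-Eb.
The figure 43 means second inversion — the fifth is in the bass.

C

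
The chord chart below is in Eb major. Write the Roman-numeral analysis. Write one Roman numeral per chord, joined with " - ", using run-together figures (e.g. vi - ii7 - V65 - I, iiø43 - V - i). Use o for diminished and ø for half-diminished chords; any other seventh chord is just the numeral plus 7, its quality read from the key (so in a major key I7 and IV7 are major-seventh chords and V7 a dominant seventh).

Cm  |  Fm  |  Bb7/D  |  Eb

vi - ii - V65 - I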